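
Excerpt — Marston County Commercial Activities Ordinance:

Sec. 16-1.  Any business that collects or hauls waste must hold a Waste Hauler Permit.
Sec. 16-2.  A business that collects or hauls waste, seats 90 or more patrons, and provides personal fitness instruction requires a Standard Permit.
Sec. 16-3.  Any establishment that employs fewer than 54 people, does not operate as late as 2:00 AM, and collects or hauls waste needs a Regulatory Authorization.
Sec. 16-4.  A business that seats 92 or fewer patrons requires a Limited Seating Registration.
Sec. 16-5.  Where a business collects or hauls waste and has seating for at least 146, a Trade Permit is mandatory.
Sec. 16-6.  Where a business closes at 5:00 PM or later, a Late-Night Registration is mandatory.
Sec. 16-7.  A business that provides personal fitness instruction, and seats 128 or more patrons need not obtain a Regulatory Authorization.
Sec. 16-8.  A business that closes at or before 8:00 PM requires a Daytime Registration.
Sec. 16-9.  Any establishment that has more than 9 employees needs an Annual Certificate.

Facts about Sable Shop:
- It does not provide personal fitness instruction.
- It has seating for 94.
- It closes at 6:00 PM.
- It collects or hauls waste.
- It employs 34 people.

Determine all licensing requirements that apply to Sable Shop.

Sec. 16-1. collects or hauls waste → Waste Hauler Permit required.
Sec. 16-2. collects or hauls waste; seating 94 ≥ 90; does not provide personal fitness instruction → Standard Permit not required.
Sec. 16-3. employees 34 < 54; closes 6:00 PM, at/before 2:00 AM; collects or hauls waste → Regulatory Authorization required.
Sec. 16-4. seating 94 > 92 → Limited Seating Registration not required.
Sec. 16-5. collects or hauls waste; seating 94 < 146 → Trade Permit not required.
Sec. 16-6. closes 6:00 PM, after 5:00 PM → Late-Night Registration required.
Sec. 16-7. does not provide personal fitness instruction; seating 94 < 128 → Regulatory Authorization exemption does not apply.
Sec. 16-8. closes 6:00 PM, at/before 8:00 PM → Daytime Registration required.
Sec. 16-9. employees 34 > 9 → Annual Certificate required.

Annual Certificate, Daytime Registration, Late-Night Registration, Regulatory Authorization, Waste Hauler Permit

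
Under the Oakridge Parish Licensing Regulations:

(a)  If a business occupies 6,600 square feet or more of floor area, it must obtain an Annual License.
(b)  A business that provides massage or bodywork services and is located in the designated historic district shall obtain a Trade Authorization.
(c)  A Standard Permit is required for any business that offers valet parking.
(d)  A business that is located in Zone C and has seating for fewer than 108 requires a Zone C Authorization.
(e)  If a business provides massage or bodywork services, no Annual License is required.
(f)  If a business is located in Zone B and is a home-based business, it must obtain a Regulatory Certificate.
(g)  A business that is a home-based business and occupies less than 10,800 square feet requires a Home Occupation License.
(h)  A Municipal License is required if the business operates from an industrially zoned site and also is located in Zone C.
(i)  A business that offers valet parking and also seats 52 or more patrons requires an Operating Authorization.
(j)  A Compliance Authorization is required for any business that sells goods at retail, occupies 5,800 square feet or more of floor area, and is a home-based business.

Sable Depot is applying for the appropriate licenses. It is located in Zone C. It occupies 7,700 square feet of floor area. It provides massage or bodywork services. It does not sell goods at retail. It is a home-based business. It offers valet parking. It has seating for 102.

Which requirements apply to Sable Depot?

Home Occupation License, Operating Authorization, Standard Permit, Zone C Authorization

(a) floor area 7,700 square feet ≥ 6,600 square feet → Annual License required.
(b) provides massage or bodywork services; is located in Zone C (not: is located in the designated historic district) → Trade Authorization not required.
(c) offers valet parking → Standard Permit required.
(d) is located in Zone C; seating 102 < 108 → Zone C Authorization required.
(e) provides massage or bodywork services → exempt from Annual License.
(f) is located in Zone C (not: is located in Zone B); is a home-based business → Regulatory Certificate not required.
(g) is a home-based business; floor area 7,700 square feet < 10,800 square feet → Home Occupation License required.
(h) is a home-based business (not: operates from an industrially zoned site); is located in Zone C → Municipal License not required.
(i) offers valet parking; seating 102 ≥ 52 → Operating Authorization required.
(j) does not sell goods at retail; floor area 7,700 square feet ≥ 5,800 square feet; is a home-based business → Compliance Authorization not required.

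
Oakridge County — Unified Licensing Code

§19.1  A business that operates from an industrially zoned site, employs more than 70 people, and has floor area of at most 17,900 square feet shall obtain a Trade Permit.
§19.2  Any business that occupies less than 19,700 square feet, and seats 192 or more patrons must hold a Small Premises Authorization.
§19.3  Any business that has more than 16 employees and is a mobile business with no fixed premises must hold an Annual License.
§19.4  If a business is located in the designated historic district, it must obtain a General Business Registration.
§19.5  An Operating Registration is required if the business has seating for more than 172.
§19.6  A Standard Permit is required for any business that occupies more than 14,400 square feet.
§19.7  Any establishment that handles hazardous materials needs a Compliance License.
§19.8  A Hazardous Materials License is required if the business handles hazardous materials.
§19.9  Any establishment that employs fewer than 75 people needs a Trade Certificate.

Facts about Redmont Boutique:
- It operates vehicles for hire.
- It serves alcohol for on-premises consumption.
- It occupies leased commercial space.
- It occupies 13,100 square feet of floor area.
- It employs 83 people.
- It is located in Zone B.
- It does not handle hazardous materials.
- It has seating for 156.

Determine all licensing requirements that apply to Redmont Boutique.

§19.1 occupies leased commercial space (not: operates from an industrially zoned site); employees 83 > 70; floor area 13,100 square feet ≤ 17,900 square feet → Trade Permit not required.
§19.2 floor area 13,100 square feet < 19,700 square feet; seating 156 < 192 → Small Premises Authorization not required.
§19.3 employees 83 > 16; occupies leased commercial space (not: is a mobile business with no fixed premises) → Annual License not required.
§19.4 is located in Zone B (not: is located in the designated historic district) → General Business Registration not required.
§19.5 seating 156 ≤ 172 → Operating Registration not required.
§19.6 floor area 13,100 square feet ≤ 14,400 square feet → Standard Permit not required.
§19.7 does not handle hazardous materials → Compliance License not required.
§19.8 does not handle hazardous materials → Hazardous Materials License not required.
§19.9 employees 83 ≥ 75 → Trade Certificate not required.

None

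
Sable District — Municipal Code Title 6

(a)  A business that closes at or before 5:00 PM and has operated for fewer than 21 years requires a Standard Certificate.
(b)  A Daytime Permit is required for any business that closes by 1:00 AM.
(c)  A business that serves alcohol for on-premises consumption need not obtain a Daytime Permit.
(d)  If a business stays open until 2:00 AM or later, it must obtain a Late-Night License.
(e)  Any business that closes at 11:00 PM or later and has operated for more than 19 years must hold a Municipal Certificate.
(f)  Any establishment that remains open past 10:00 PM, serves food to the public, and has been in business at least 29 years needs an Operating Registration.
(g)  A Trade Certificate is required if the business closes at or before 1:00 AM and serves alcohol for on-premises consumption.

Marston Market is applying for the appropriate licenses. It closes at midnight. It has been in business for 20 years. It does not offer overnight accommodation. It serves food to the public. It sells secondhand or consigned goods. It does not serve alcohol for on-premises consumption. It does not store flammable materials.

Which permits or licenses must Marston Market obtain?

Daytime Permit, Municipal Certificate

(a) closes midnight, after 5:00 PM; years in business 20 < 21 → Standard Certificate not required.
(b) closes midnight, at/before 1:00 AM → Daytime Permit required.
(c) does not serve alcohol for on-premises consumption → Daytime Permit exemption does not apply.
(d) closes midnight, at/before 2:00 AM → Late-Night License not required.
(e) closes midnight, after 11:00 PM; years in business 20 > 19 → Municipal Certificate required.
(f) closes midnight, after 10:00 PM; serves food to the public; years in business 20 < 29 → Operating Registration not required.
(g) closes midnight, at/before 1:00 AM; does not serve alcohol for on-premises consumption → Trade Certificate not required.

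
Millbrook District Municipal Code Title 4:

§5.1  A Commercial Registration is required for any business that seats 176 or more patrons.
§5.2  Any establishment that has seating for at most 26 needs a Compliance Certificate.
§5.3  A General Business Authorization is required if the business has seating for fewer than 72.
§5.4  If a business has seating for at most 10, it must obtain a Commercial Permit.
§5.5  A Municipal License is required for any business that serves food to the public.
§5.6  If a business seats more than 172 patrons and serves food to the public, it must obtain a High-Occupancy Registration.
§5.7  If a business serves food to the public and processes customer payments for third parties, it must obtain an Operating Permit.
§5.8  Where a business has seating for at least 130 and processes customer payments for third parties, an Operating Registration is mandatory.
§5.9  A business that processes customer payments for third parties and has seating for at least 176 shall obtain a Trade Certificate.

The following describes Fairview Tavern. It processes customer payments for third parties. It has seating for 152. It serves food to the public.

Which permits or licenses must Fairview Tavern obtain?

§5.1 seating 152 < 176 → Commercial Registration not required.
§5.2 seating 152 > 26 → Compliance Certificate not required.
§5.3 seating 152 ≥ 72 → General Business Authorization not required.
§5.4 seating 152 > 10 → Commercial Permit not required.
§5.5 serves food to the public → Municipal License required.
§5.6 seating 152 ≤ 172; serves food to the public → High-Occupancy Registration not required.
§5.7 serves food to the public; processes customer payments for third parties → Operating Permit required.
§5.8 seating 152 ≥ 130; processes customer payments for third parties → Operating Registration required.
§5.9 processes customer payments for third parties; seating 152 < 176 → Trade Certificate not required.

Municipal License, Operating Permit, Operating Registration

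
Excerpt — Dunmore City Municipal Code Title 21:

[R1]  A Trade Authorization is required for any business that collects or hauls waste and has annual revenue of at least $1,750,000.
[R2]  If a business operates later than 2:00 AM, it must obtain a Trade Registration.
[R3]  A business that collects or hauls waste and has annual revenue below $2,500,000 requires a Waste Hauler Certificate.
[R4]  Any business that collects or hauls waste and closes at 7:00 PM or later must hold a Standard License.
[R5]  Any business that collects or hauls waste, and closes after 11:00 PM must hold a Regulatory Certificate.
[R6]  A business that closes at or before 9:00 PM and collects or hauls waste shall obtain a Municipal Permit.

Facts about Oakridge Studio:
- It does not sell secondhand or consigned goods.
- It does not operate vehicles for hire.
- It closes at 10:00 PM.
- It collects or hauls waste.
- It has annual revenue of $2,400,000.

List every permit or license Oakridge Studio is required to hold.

[R1] collects or hauls waste; revenue $2,400,000 ≥ $1,750,000 → Trade Authorization required.
[R2] closes 10:00 PM, at/before 2:00 AM → Trade Registration not required.
[R3] collects or hauls waste; revenue $2,400,000 < $2,500,000 → Waste Hauler Certificate required.
[R4] collects or hauls waste; closes 10:00 PM, after 7:00 PM → Standard License required.
[R5] collects or hauls waste; closes 10:00 PM, at/before 11:00 PM → Regulatory Certificate not required.
[R6] closes 10:00 PM, after 9:00 PM; collects or hauls waste → Municipal Permit not required.

Standard License, Trade Authorization, Waste Hauler Certificate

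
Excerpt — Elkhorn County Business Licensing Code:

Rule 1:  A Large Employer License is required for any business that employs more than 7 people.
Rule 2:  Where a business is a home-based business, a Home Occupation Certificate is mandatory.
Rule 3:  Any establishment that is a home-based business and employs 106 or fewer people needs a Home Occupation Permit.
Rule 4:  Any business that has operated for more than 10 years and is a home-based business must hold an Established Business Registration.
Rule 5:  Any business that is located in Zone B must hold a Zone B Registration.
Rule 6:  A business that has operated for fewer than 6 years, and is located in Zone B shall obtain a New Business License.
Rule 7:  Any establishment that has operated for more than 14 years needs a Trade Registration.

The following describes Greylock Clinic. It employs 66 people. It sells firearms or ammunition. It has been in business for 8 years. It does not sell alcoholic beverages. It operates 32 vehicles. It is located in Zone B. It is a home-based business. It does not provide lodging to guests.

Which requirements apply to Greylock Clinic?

Rule 1: employees 66 > 7 → Large Employer License required.
Rule 2: is a home-based business → Home Occupation Certificate required.
Rule 3: is a home-based business; employees 66 ≤ 106 → Home Occupation Permit required.
Rule 4: years in business 8 ≤ 10; is a home-based business → Established Business Registration not required.
Rule 5: is located in Zone B → Zone B Registration required.
Rule 6: years in business 8 ≥ 6; is located in Zone B → New Business License not required.
Rule 7: years in business 8 ≤ 14 → Trade Registration not required.

Home Occupation Certificate, Home Occupation Permit, Large Employer License, Zone B Registration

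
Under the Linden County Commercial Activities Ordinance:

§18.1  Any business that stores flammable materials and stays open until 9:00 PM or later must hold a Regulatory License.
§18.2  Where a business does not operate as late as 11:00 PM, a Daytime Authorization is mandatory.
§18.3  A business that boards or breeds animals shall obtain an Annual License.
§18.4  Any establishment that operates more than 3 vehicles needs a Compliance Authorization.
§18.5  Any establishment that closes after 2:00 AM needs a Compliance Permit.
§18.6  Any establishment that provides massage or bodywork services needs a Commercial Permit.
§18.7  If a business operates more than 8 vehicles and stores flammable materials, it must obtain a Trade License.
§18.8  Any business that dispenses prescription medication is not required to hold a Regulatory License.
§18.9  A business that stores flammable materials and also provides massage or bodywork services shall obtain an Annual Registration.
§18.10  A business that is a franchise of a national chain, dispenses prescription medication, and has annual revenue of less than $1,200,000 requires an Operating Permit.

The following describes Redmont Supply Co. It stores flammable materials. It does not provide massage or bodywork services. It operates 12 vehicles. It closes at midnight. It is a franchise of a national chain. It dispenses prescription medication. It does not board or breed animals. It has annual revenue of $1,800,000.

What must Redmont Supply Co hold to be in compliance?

§18.1 stores flammable materials; closes midnight, after 9:00 PM → Regulatory License required.
§18.2 closes midnight, after 11:00 PM → Daytime Authorization not required.
§18.3 does not board or breed animals → Annual License not required.
§18.4 vehicles 12 > 3 → Compliance Authorization required.
§18.5 closes midnight, at/before 2:00 AM → Compliance Permit not required.
§18.6 does not provide massage or bodywork services → Commercial Permit not required.
§18.7 vehicles 12 > 8; stores flammable materials → Trade License required.
§18.8 dispenses prescription medication → exempt from Regulatory License.
§18.9 stores flammable materials; does not provide massage or bodywork services → Annual Registration not required.
§18.10 is a franchise of a national chain; dispenses prescription medication; revenue $1,800,000 ≥ $1,200,000 → Operating Permit not required.

Compliance Authorization, Trade License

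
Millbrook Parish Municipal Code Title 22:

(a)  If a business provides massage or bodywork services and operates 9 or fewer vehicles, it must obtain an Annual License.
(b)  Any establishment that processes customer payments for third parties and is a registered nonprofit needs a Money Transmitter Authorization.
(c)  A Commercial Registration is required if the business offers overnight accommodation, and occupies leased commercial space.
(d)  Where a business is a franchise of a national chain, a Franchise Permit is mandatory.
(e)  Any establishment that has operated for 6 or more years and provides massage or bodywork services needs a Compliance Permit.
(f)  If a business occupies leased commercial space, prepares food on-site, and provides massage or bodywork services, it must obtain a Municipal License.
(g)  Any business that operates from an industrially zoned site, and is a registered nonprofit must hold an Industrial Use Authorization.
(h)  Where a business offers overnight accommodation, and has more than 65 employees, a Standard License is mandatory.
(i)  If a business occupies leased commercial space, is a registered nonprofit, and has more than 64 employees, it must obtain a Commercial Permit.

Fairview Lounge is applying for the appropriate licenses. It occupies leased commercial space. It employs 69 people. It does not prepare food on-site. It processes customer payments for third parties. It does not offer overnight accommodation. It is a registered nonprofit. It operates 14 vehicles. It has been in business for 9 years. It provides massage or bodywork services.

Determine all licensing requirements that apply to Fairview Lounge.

(a) provides massage or bodywork services; vehicles 14 > 9 → Annual License not required.
(b) processes customer payments for third parties; is a registered nonprofit → Money Transmitter Authorization required.
(c) does not offer overnight accommodation; occupies leased commercial space → Commercial Registration not required.
(d) is a registered nonprofit (not: is a franchise of a national chain) → Franchise Permit not required.
(e) years in business 9 ≥ 6; provides massage or bodywork services → Compliance Permit required.
(f) occupies leased commercial space; does not prepare food on-site; provides massage or bodywork services → Municipal License not required.
(g) occupies leased commercial space (not: operates from an industrially zoned site); is a registered nonprofit → Industrial Use Authorization not required.
(h) does not offer overnight accommodation; employees 69 > 65 → Standard License not required.
(i) occupies leased commercial space; is a registered nonprofit; employees 69 > 64 → Commercial Permit required.

Commercial Permit, Compliance Permit, Money Transmitter Authorization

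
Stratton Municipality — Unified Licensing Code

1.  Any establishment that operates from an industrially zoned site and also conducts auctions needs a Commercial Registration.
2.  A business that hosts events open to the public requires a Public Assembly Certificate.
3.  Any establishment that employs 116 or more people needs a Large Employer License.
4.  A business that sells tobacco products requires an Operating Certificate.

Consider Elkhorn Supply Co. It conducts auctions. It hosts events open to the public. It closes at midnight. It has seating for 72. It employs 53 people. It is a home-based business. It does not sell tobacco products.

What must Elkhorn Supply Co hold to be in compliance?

Public Assembly Certificate

1. is a home-based business (not: operates from an industrially zoned site); conducts auctions → Commercial Registration not required.
2. hosts events open to the public → Public Assembly Certificate required.
3. employees 53 < 116 → Large Employer License not required.
4. does not sell tobacco products → Operating Certificate not required.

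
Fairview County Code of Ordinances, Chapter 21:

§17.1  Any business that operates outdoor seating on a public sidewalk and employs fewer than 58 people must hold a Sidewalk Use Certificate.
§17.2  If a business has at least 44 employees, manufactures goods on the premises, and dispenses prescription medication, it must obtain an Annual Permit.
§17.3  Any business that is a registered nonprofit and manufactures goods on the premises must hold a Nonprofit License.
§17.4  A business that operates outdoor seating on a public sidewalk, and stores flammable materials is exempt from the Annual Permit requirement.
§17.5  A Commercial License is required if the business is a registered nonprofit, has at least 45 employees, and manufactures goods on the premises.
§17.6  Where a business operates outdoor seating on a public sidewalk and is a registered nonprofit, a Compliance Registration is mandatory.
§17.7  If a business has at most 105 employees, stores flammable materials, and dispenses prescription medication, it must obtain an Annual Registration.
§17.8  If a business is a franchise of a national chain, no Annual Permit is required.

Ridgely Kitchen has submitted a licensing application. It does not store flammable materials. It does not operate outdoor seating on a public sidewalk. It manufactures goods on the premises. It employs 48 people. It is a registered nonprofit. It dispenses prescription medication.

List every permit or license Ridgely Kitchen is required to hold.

§17.1 does not operate outdoor seating on a public sidewalk; employees 48 < 58 → Sidewalk Use Certificate not required.
§17.2 employees 48 ≥ 44; manufactures goods on the premises; dispenses prescription medication → Annual Permit required.
§17.3 is a registered nonprofit; manufactures goods on the premises → Nonprofit License required.
§17.4 does not operate outdoor seating on a public sidewalk; does not store flammable materials → Annual Permit exemption does not apply.
§17.5 is a registered nonprofit; employees 48 ≥ 45; manufactures goods on the premises → Commercial License required.
§17.6 does not operate outdoor seating on a public sidewalk; is a registered nonprofit → Compliance Registration not required.
§17.7 employees 48 ≤ 105; does not store flammable materials; dispenses prescription medication → Annual Registration not required.
§17.8 is a registered nonprofit (not: is a franchise of a national chain) → Annual Permit exemption does not apply.

Annual Permit, Commercial License, Nonprofit License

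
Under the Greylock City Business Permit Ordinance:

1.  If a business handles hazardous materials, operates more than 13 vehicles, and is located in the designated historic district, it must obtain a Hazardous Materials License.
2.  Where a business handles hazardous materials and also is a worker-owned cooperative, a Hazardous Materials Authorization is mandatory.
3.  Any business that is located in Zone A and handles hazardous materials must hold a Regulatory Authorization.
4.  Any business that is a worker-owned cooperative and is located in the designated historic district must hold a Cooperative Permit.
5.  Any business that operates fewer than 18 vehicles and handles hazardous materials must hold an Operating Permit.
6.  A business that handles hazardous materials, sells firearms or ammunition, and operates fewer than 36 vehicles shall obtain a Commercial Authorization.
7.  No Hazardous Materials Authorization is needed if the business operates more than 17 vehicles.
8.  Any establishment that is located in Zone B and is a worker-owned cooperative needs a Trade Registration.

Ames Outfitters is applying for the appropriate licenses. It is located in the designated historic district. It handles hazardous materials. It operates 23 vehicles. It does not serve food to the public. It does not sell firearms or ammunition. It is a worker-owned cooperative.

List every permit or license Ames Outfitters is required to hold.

1. handles hazardous materials; vehicles 23 > 13; is located in the designated historic district → Hazardous Materials License required.
2. handles hazardous materials; is a worker-owned cooperative → Hazardous Materials Authorization required.
3. is located in the designated historic district (not: is located in Zone A); handles hazardous materials → Regulatory Authorization not required.
4. is a worker-owned cooperative; is located in the designated historic district → Cooperative Permit required.
5. vehicles 23 ≥ 18; handles hazardous materials → Operating Permit not required.
6. handles hazardous materials; does not sell firearms or ammunition; vehicles 23 < 36 → Commercial Authorization not required.
7. vehicles 23 > 17 → exempt from Hazardous Materials Authorization.
8. is located in the designated historic district (not: is located in Zone B); is a worker-owned cooperative → Trade Registration not required.

Cooperative Permit, Hazardous Materials License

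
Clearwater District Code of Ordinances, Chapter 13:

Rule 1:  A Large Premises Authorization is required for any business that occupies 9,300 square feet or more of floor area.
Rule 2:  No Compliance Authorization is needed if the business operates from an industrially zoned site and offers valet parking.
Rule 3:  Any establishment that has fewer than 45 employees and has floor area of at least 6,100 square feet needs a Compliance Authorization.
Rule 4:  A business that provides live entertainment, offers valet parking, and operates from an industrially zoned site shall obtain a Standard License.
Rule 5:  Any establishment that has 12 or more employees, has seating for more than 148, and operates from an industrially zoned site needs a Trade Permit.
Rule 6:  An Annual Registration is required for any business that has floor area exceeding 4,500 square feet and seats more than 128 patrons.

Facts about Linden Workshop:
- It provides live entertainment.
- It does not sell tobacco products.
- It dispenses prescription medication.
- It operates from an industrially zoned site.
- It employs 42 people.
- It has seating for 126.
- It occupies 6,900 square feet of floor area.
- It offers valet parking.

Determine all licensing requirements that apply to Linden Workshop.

Rule 1: floor area 6,900 square feet < 9,300 square feet → Large Premises Authorization not required.
Rule 2: operates from an industrially zoned site; offers valet parking → exempt from Compliance Authorization.
Rule 3: employees 42 < 45; floor area 6,900 square feet ≥ 6,100 square feet → Compliance Authorization required.
Rule 4: provides live entertainment; offers valet parking; operates from an industrially zoned site → Standard License required.
Rule 5: employees 42 ≥ 12; seating 126 ≤ 148; operates from an industrially zoned site → Trade Permit not required.
Rule 6: floor area 6,900 square feet > 4,500 square feet; seating 126 ≤ 128 → Annual Registration not required.

Standard License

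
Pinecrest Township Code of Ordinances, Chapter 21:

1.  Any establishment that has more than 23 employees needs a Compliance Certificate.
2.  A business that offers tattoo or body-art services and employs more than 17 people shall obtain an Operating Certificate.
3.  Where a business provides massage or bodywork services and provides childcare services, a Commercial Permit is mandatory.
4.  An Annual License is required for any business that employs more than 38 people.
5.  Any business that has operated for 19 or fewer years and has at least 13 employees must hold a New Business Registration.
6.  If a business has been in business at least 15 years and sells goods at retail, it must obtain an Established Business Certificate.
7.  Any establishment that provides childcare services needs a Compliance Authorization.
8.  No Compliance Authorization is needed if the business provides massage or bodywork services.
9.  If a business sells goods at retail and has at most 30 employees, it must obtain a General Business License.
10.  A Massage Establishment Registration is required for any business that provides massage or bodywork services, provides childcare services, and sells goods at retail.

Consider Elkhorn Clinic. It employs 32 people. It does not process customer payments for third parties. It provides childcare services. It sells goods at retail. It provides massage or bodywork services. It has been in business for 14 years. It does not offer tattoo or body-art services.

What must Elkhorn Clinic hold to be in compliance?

Commercial Permit, Compliance Certificate, Massage Establishment Registration, New Business Registration

1. employees 32 > 23 → Compliance Certificate required.
2. does not offer tattoo or body-art services; employees 32 > 17 → Operating Certificate not required.
3. provides massage or bodywork services; provides childcare services → Commercial Permit required.
4. employees 32 ≤ 38 → Annual License not required.
5. years in business 14 ≤ 19; employees 32 ≥ 13 → New Business Registration required.
6. years in business 14 < 15; sells goods at retail → Established Business Certificate not required.
7. provides childcare services → Compliance Authorization required.
8. provides massage or bodywork services → exempt from Compliance Authorization.
9. sells goods at retail; employees 32 > 30 → General Business License not required.
10. provides massage or bodywork services; provides childcare services; sells goods at retail → Massage Establishment Registration required.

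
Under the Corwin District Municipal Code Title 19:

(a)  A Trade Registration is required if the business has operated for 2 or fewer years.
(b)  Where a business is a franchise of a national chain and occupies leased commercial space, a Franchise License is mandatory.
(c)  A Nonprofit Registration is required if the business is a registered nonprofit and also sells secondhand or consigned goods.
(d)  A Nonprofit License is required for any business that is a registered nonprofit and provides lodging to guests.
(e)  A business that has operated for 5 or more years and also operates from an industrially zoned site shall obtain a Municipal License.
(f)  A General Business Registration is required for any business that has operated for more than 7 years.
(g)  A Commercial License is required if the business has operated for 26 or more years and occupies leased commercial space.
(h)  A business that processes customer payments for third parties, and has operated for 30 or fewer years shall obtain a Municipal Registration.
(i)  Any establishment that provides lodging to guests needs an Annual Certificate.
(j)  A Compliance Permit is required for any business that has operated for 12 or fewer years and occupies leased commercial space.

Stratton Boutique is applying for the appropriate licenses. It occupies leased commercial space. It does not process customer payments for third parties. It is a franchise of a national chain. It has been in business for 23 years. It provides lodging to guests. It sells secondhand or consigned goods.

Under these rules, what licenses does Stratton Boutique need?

(a) years in business 23 > 2 → Trade Registration not required.
(b) is a franchise of a national chain; occupies leased commercial space → Franchise License required.
(c) is a franchise of a national chain (not: is a registered nonprofit); sells secondhand or consigned goods → Nonprofit Registration not required.
(d) is a franchise of a national chain (not: is a registered nonprofit); provides lodging to guests → Nonprofit License not required.
(e) years in business 23 ≥ 5; occupies leased commercial space (not: operates from an industrially zoned site) → Municipal License not required.
(f) years in business 23 > 7 → General Business Registration required.
(g) years in business 23 < 26; occupies leased commercial space → Commercial License not required.
(h) does not process customer payments for third parties; years in business 23 ≤ 30 → Municipal Registration not required.
(i) provides lodging to guests → Annual Certificate required.
(j) years in business 23 > 12; occupies leased commercial space → Compliance Permit not required.

Annual Certificate, Franchise License, General Business Registration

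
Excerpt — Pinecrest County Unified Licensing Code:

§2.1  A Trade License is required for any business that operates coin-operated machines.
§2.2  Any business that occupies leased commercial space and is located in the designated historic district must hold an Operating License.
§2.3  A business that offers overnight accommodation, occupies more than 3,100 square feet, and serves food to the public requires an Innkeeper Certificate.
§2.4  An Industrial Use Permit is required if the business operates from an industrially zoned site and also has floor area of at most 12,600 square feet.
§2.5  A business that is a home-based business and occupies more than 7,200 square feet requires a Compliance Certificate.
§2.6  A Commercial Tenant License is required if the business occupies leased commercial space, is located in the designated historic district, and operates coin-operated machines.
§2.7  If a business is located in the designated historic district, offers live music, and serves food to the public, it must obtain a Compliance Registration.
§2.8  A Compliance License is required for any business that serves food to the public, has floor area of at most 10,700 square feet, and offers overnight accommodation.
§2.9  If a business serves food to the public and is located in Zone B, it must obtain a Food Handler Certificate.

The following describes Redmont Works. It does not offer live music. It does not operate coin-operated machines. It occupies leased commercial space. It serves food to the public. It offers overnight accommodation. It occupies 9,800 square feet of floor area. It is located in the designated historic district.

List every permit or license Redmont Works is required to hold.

Compliance License, Innkeeper Certificate, Operating License

§2.1 does not operate coin-operated machines → Trade License not required.
§2.2 occupies leased commercial space; is located in the designated historic district → Operating License required.
§2.3 offers overnight accommodation; floor area 9,800 square feet > 3,100 square feet; serves food to the public → Innkeeper Certificate required.
§2.4 occupies leased commercial space (not: operates from an industrially zoned site); floor area 9,800 square feet ≤ 12,600 square feet → Industrial Use Permit not required.
§2.5 occupies leased commercial space (not: is a home-based business); floor area 9,800 square feet > 7,200 square feet → Compliance Certificate not required.
§2.6 occupies leased commercial space; is located in the designated historic district; does not operate coin-operated machines → Commercial Tenant License not required.
§2.7 is located in the designated historic district; does not offer live music; serves food to the public → Compliance Registration not required.
§2.8 serves food to the public; floor area 9,800 square feet ≤ 10,700 square feet; offers overnight accommodation → Compliance License required.
§2.9 serves food to the public; is located in the designated historic district (not: is located in Zone B) → Food Handler Certificate not required.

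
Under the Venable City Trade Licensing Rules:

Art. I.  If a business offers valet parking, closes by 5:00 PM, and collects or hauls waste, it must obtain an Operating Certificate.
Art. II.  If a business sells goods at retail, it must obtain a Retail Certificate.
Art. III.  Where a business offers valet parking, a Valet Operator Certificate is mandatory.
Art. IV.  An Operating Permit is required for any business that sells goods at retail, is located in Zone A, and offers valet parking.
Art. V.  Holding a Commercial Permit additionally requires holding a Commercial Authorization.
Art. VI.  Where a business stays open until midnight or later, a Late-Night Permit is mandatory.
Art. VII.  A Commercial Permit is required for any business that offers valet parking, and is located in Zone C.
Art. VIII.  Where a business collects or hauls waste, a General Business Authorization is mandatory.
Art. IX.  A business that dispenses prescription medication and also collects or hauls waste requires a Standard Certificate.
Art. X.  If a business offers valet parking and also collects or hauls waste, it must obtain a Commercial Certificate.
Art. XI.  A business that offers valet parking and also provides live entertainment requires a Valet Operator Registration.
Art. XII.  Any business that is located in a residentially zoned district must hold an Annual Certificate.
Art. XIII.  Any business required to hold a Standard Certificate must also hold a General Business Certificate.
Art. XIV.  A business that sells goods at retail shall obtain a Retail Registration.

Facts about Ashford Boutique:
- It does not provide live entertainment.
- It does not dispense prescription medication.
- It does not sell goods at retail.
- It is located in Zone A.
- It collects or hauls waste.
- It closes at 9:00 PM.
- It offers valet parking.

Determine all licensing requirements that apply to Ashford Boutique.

Commercial Certificate, General Business Authorization, Valet Operator Certificate

Art. I. offers valet parking; closes 9:00 PM, after 5:00 PM; collects or hauls waste → Operating Certificate not required.
Art. II. does not sell goods at retail → Retail Certificate not required.
Art. III. offers valet parking → Valet Operator Certificate required.
Art. IV. does not sell goods at retail; is located in Zone A; offers valet parking → Operating Permit not required.
Art. V. Commercial Permit is not required → no effect.
Art. VI. closes 9:00 PM, at/before midnight → Late-Night Permit not required.
Art. VII. offers valet parking; is located in Zone A (not: is located in Zone C) → Commercial Permit not required.
Art. VIII. collects or hauls waste → General Business Authorization required.
Art. IX. does not dispense prescription medication; collects or hauls waste → Standard Certificate not required.
Art. X. offers valet parking; collects or hauls waste → Commercial Certificate required.
Art. XI. offers valet parking; does not provide live entertainment → Valet Operator Registration not required.
Art. XII. is located in Zone A (not: is located in a residentially zoned district) → Annual Certificate not required.
Art. XIII. Standard Certificate is not required → no effect.
Art. XIV. does not sell goods at retail → Retail Registration not required.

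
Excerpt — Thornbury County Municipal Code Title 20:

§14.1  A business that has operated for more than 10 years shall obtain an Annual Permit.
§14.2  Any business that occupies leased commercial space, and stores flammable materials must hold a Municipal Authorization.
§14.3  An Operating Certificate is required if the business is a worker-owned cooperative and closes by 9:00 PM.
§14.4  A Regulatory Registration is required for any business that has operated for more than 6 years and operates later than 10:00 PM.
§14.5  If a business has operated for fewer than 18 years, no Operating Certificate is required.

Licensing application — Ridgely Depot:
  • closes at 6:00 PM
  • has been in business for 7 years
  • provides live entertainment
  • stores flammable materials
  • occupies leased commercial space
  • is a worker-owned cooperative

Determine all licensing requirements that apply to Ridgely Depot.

§14.1 years in business 7 ≤ 10 → Annual Permit not required.
§14.2 occupies leased commercial space; stores flammable materials → Municipal Authorization required.
§14.3 is a worker-owned cooperative; closes 6:00 PM, at/before 9:00 PM → Operating Certificate required.
§14.4 years in business 7 > 6; closes 6:00 PM, at/before 10:00 PM → Regulatory Registration not required.
§14.5 years in business 7 < 18 → exempt from Operating Certificate.

Municipal Authorization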